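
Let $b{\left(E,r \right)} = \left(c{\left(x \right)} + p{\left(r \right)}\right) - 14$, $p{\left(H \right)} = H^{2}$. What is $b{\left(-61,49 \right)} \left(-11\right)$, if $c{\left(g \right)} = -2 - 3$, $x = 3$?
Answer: $-26202$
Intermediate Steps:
$c{\left(g \right)} = -5$ ($c{\left(g \right)} = -2 - 3 = -5$)
$b{\left(E,r \right)} = -19 + r^{2}$ ($b{\left(E,r \right)} = \left(-5 + r^{2}\right) - 14 = -19 + r^{2}$)
$b{\left(-61,49 \right)} \left(-11\right) = \left(-19 + 49^{2}\right) \left(-11\right) = \left(-19 + 2401\right) \left(-11\right) = 2382 \left(-11\right) = -26202$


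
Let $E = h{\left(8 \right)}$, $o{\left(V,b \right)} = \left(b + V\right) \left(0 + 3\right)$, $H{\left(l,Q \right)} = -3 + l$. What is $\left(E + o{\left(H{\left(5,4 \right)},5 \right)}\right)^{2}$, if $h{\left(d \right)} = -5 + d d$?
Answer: $6400$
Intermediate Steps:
$o{\left(V,b \right)} = 3 V + 3 b$ ($o{\left(V,b \right)} = \left(V + b\right) 3 = 3 V + 3 b$)
$h{\left(d \right)} = -5 + d^{2}$
$E = 59$ ($E = -5 + 8^{2} = -5 + 64 = 59$)
$\left(E + o{\left(H{\left(5,4 \right)},5 \right)}\right)^{2} = \left(59 + \left(3 \left(-3 + 5\right) + 3 \cdot 5\right)\right)^{2} = \left(59 + \left(3 \cdot 2 + 15\right)\right)^{2} = \left(59 + \left(6 + 15\right)\right)^{2} = \left(59 + 21\right)^{2} = 80^{2} = 6400$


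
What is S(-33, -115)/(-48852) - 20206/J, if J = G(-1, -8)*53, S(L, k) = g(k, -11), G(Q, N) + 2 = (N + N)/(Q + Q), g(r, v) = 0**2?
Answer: -10103/159 ≈ -63.541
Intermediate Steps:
g(r, v) = 0
G(Q, N) = -2 + N/Q (G(Q, N) = -2 + (N + N)/(Q + Q) = -2 + (2*N)/((2*Q)) = -2 + (2*N)*(1/(2*Q)) = -2 + N/Q)
S(L, k) = 0
J = 318 (J = (-2 - 8/(-1))*53 = (-2 - 8*(-1))*53 = (-2 + 8)*53 = 6*53 = 318)
S(-33, -115)/(-48852) - 20206/J = 0/(-48852) - 20206/318 = 0*(-1/48852) - 20206*1/318 = 0 - 10103/159 = -10103/159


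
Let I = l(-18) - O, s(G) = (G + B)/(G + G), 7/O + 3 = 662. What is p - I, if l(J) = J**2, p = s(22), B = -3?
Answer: -9381875/28996 ≈ -323.56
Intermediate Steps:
O = 7/659 (O = 7/(-3 + 662) = 7/659 ≈ 0.010622)
s(G) = (-3 + G)/(2*G) (s(G) = (G - 3)/(G + G) = (-3 + G)/((2*G)) = (-3 + G)*(1/(2*G)) = (-3 + G)/(2*G))
p = 19/44 (p = (1/2)*(-3 + 22)/22 = (1/2)*(1/22)*19 = 19/44 ≈ 0.43182)
I = 213509/659 (I = (-18)**2 - 1*7/659 = 324 - 7/659 = 213509/659 ≈ 323.99)
p - I = 19/44 - 1*213509/659 = 19/44 - 213509/659 = -9381875/28996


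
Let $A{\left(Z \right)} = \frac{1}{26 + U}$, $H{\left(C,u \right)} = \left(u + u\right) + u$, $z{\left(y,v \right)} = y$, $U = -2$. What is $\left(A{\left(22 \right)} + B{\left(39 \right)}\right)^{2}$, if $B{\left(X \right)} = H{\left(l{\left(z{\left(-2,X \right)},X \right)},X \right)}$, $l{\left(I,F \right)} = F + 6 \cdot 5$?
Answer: $\frac{7890481}{576} \approx 13699.0$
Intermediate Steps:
$l{\left(I,F \right)} = 30 + F$ ($l{\left(I,F \right)} = F + 30 = 30 + F$)
$H{\left(C,u \right)} = 3 u$ ($H{\left(C,u \right)} = 2 u + u = 3 u$)
$B{\left(X \right)} = 3 X$
$A{\left(Z \right)} = \frac{1}{24}$ ($A{\left(Z \right)} = \frac{1}{26 - 2} = \frac{1}{24}$)
$\left(A{\left(22 \right)} + B{\left(39 \right)}\right)^{2} = \left(\frac{1}{24} + 3 \cdot 39\right)^{2} = \left(\frac{1}{24} + 117\right)^{2} = \left(\frac{2809}{24}\right)^{2} = \frac{7890481}{576}$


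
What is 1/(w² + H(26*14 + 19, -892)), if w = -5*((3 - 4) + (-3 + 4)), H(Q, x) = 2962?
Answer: 1/2962 ≈ 0.00033761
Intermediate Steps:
w = 0 (w = -5*(-1 + 1) = -5*0 = 0)
1/(w² + H(26*14 + 19, -892)) = 1/(0² + 2962) = 1/(0 + 2962) = 1/2962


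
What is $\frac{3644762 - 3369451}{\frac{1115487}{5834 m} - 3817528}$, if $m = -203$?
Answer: $- \frac{326051367922}{4521107160943} \approx -0.072118$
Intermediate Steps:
$\frac{3644762 - 3369451}{\frac{1115487}{5834 m} - 3817528} = \frac{3644762 - 3369451}{\frac{1115487}{5834 \left(-203\right)} - 3817528} = \frac{275311}{\frac{1115487}{-1184302} - 3817528} = \frac{275311}{1115487 \left(- \frac{1}{1184302}\right) - 3817528} = \frac{275311}{- \frac{1115487}{1184302} - 3817528} = \frac{275311}{- \frac{4521107160943}{1184302}} = 275311 \left(- \frac{1184302}{4521107160943}\right) = - \frac{326051367922}{4521107160943}$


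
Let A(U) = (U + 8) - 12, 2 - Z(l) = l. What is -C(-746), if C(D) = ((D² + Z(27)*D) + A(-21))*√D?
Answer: -575141*I*√746 ≈ -1.5709e+7*I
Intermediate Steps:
Z(l) = 2 - l
A(U) = -4 + U (A(U) = (8 + U) - 12 = -4 + U)
C(D) = √D*(-25 + D² - 25*D) (C(D) = ((D² + (2 - 1*27)*D) + (-4 - 21))*√D = ((D² + (2 - 27)*D) - 25)*√D = ((D² - 25*D) - 25)*√D = (-25 + D² - 25*D)*√D = √D*(-25 + D² - 25*D))
-C(-746) = -√(-746)*(-25 + (-746)² - 25*(-746)) = -I*√746*(-25 + 556516 + 18650) = -I*√746*575141 = -575141*I*√746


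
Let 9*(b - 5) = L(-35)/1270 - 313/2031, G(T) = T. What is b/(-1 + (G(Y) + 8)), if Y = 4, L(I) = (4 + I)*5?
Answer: 23071867/51071526 ≈ 0.45176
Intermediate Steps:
L(I) = 20 + 5*I
b = 23071867/4642866 (b = 5 + ((20 + 5*(-35))/1270 - 313/2031)/9 = 5 + ((20 - 175)*(1/1270) - 313*1/2031)/9 = 5 + (-155*1/1270 - 313/2031)/9 = 5 + (-31/254 - 313/2031)/9 = 5 + (⅑)*(-142463/515874) = 5 - 142463/4642866 = 23071867/4642866 ≈ 4.9693)
b/(-1 + (G(Y) + 8)) = (23071867/4642866)/(-1 + (4 + 8)) = (23071867/4642866)/(-1 + 12) = (23071867/4642866)/11 = (1/11)*(23071867/4642866) = 23071867/51071526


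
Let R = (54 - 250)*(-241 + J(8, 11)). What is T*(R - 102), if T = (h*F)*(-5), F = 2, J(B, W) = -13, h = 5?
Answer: -2484100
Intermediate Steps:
R = 49784 (R = (54 - 250)*(-241 - 13) = -196*(-254) = 49784)
T = -50 (T = (5*2)*(-5) = 10*(-5) = -50)
T*(R - 102) = -50*(49784 - 102) = -50*49682 = -2484100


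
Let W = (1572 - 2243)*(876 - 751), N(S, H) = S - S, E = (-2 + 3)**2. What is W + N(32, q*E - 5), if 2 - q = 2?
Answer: -83875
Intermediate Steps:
q = 0 (q = 2 - 1*2 = 2 - 2 = 0)
E = 1 (E = 1**2 = 1)
N(S, H) = 0
W = -83875 (W = -671*125 = -83875)
W + N(32, q*E - 5) = -83875 + 0 = -83875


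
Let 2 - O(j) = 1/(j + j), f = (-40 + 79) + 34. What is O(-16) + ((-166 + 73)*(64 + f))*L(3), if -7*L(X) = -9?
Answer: -3668953/224 ≈ -16379.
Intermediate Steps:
f = 73 (f = 39 + 34 = 73)
L(X) = 9/7 (L(X) = -⅐*(-9) = 9/7)
O(j) = 2 - 1/(2*j) (O(j) = 2 - 1/(j + j) = 2 - 1/(2*j))
O(-16) + ((-166 + 73)*(64 + f))*L(3) = (2 - ½/(-16)) + ((-166 + 73)*(64 + 73))*(9/7) = (2 - ½*(-1/16)) - 93*137*(9/7) = (2 + 1/32) - 12741*9/7 = 65/32 - 114669/7 = -3668953/224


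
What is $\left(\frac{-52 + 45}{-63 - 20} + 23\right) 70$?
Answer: $\frac{134120}{83} \approx 1615.9$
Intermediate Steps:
$\left(\frac{-52 + 45}{-63 - 20} + 23\right) 70 = \left(- \frac{7}{-83} + 23\right) 70 = \left(\left(-7\right) \left(- \frac{1}{83}\right) + 23\right) 70 = \left(\frac{7}{83} + 23\right) 70 = \frac{1916}{83} \cdot 70 = \frac{134120}{83}$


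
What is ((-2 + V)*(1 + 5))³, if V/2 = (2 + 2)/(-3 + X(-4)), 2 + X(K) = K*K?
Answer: -592704/1331 ≈ -445.31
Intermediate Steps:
X(K) = -2 + K² (X(K) = -2 + K*K = -2 + K²)
V = 8/11 (V = 2*((2 + 2)/(-3 + (-2 + (-4)²))) = 2*(4/(-3 + (-2 + 16))) = 2*(4/(-3 + 14)) = 2*(4/11) = 8/11 ≈ 0.72727)
((-2 + V)*(1 + 5))³ = ((-2 + 8/11)*(1 + 5))³ = (-14/11*6)³ = (-84/11)³ = -592704/1331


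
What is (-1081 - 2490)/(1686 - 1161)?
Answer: -3571/525 ≈ -6.8019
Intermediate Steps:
(-1081 - 2490)/(1686 - 1161) = -3571/525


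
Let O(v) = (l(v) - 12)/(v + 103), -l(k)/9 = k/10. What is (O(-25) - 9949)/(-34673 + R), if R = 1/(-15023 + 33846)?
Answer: 9737909643/33937793656 ≈ 0.28693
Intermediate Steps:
l(k) = -9*k/10
R = 1/18823 ≈ 5.3126e-5
O(v) = (-12 - 9*v/10)/(103 + v) (O(v) = (-9*v/10 - 12)/(v + 103) = (-12 - 9*v/10)/(103 + v))
(O(-25) - 9949)/(-34673 + R) = (3*(-40 - 3*(-25))/(10*(103 - 25)) - 9949)/(-34673 + 1/18823) = ((3/10)*(-40 + 75)/78 - 9949)/(-652649878/18823) = ((3/10)*(1/78)*35 - 9949)*(-18823/652649878) = (7/52 - 9949)*(-18823/652649878) = -517341/52*(-18823/652649878) = 9737909643/33937793656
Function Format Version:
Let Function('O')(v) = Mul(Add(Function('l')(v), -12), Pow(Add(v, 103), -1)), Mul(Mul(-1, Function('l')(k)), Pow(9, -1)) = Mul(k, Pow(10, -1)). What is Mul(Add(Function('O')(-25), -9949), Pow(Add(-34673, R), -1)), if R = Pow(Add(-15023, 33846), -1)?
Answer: Rational(9737909643, 33937793656) ≈ 0.28693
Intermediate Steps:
Function('l')(k) = Mul(Rational(-9, 10), k) (Function('l')(k) = Mul(-9, Mul(k, Pow(10, -1))) = Mul(-9, Mul(k, Rational(1, 10))) = Mul(-9, Mul(Rational(1, 10), k)) = Mul(Rational(-9, 10), k))
R = Rational(1, 18823) (R = Pow(18823, -1) = Rational(1, 18823) ≈ 5.3126e-5)
Function('O')(v) = Mul(Pow(Add(103, v), -1), Add(-12, Mul(Rational(-9, 10), v))) (Function('O')(v) = Mul(Add(Mul(Rational(-9, 10), v), -12), Pow(Add(v, 103), -1)) = Mul(Add(-12, Mul(Rational(-9, 10), v)), Pow(Add(103, v), -1)) = Mul(Pow(Add(103, v), -1), Add(-12, Mul(Rational(-9, 10), v))))
Mul(Add(Function('O')(-25), -9949), Pow(Add(-34673, R), -1)) = Mul(Add(Mul(Rational(3, 10), Pow(Add(103, -25), -1), Add(-40, Mul(-3, -25))), -9949), Pow(Add(-34673, Rational(1, 18823)), -1)) = Mul(Add(Mul(Rational(3, 10), Pow(78, -1), Add(-40, 75)), -9949), Pow(Rational(-652649878, 18823), -1)) = Mul(Add(Mul(Rational(3, 10), Rational(1, 78), 35), -9949), Rational(-18823, 652649878)) = Mul(Add(Rational(7, 52), -9949), Rational(-18823, 652649878)) = Mul(Rational(-517341, 52), Rational(-18823, 652649878)) = Rational(9737909643, 33937793656)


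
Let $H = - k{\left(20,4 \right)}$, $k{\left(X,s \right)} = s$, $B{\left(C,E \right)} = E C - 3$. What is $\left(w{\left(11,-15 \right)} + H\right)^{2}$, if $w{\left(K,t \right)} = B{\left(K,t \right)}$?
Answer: $29584$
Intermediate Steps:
$B{\left(C,E \right)} = -3 + C E$ ($B{\left(C,E \right)} = C E - 3 = -3 + C E$)
$w{\left(K,t \right)} = -3 + K t$
$H = -4$ ($H = \left(-1\right) 4 = -4$)
$\left(w{\left(11,-15 \right)} + H\right)^{2} = \left(\left(-3 + 11 \left(-15\right)\right) - 4\right)^{2} = \left(\left(-3 - 165\right) - 4\right)^{2} = \left(-168 - 4\right)^{2} = \left(-172\right)^{2} = 29584$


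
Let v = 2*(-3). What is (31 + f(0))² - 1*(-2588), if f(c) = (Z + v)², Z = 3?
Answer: 4188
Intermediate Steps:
v = -6
f(c) = 9 (f(c) = (3 - 6)² = (-3)² = 9)
(31 + f(0))² - 1*(-2588) = (31 + 9)² - 1*(-2588) = 40² + 2588 = 1600 + 2588 = 4188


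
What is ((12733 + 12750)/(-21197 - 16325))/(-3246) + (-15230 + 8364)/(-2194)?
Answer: 418155037247/133610663964 ≈ 3.1297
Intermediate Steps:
((12733 + 12750)/(-21197 - 16325))/(-3246) + (-15230 + 8364)/(-2194) = (25483/(-37522))*(-1/3246) - 6866*(-1/2194) = (25483*(-1/37522))*(-1/3246) + 3433/1097 = -25483/37522*(-1/3246) + 3433/1097 = 25483/121796412 + 3433/1097 = 418155037247/133610663964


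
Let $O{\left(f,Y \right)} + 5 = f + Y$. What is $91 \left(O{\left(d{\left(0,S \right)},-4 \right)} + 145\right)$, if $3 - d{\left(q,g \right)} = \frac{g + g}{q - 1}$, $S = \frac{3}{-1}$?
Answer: $12103$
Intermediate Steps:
$S = -3$ ($S = 3 \left(-1\right) = -3$)
$d{\left(q,g \right)} = 3 - \frac{2 g}{-1 + q}$ ($d{\left(q,g \right)} = 3 - \frac{g + g}{q - 1} = 3 - \frac{2 g}{-1 + q}$)
$O{\left(f,Y \right)} = -5 + Y + f$ ($O{\left(f,Y \right)} = -5 + \left(f + Y\right) = -5 + \left(Y + f\right) = -5 + Y + f$)
$91 \left(O{\left(d{\left(0,S \right)},-4 \right)} + 145\right) = 91 \left(\left(-5 - 4 + \frac{-3 - -6 + 3 \cdot 0}{-1 + 0}\right) + 145\right) = 91 \left(\left(-5 - 4 + \frac{-3 + 6 + 0}{-1}\right) + 145\right) = 91 \left(\left(-5 - 4 - 3\right) + 145\right) = 91 \left(-12 + 145\right) = 91 \cdot 133 = 12103$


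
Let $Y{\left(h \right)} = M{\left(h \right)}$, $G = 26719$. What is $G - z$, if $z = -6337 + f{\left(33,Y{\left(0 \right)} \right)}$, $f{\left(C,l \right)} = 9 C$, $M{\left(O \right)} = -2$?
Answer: $32759$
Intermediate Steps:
$Y{\left(h \right)} = -2$
$z = -6040$ ($z = -6337 + 9 \cdot 33 = -6337 + 297 = -6040$)
$G - z = 26719 - -6040 = 26719 + 6040 = 32759$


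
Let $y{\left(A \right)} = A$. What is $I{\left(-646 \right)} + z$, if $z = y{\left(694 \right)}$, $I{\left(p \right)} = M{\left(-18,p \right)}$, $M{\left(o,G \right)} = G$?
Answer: $48$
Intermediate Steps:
$I{\left(p \right)} = p$
$z = 694$
$I{\left(-646 \right)} + z = -646 + 694 = 48$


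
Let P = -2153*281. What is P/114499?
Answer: -604993/114499 ≈ -5.2838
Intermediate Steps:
P = -604993
P/114499 = -604993/114499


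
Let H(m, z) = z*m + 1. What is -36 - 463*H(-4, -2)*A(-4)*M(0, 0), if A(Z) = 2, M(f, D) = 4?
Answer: -33372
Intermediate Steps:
H(m, z) = 1 + m*z (H(m, z) = m*z + 1 = 1 + m*z)
-36 - 463*H(-4, -2)*A(-4)*M(0, 0) = -36 - 463*(1 - 4*(-2))*2*4 = -36 - 463*(1 + 8)*2*4 = -36 - 463*9*2*4 = -36 - 8334*4 = -36 - 463*72 = -36 - 33336 = -33372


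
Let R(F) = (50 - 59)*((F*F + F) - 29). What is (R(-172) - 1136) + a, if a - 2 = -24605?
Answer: -290186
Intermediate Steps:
a = -24603 (a = 2 - 24605 = -24603)
R(F) = 261 - 9*F - 9*F**2 (R(F) = -9*((F**2 + F) - 29) = -9*((F + F**2) - 29) = -9*(-29 + F + F**2) = 261 - 9*F - 9*F**2)
(R(-172) - 1136) + a = ((261 - 9*(-172) - 9*(-172)**2) - 1136) - 24603 = ((261 + 1548 - 9*29584) - 1136) - 24603 = ((261 + 1548 - 266256) - 1136) - 24603 = (-264447 - 1136) - 24603 = -265583 - 24603 = -290186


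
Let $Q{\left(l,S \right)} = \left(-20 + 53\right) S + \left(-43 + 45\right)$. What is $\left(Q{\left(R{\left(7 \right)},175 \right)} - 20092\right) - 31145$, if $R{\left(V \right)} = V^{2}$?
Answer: $-45460$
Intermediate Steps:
$Q{\left(l,S \right)} = 2 + 33 S$ ($Q{\left(l,S \right)} = 33 S + 2 = 2 + 33 S$)
$\left(Q{\left(R{\left(7 \right)},175 \right)} - 20092\right) - 31145 = \left(\left(2 + 33 \cdot 175\right) - 20092\right) - 31145 = \left(\left(2 + 5775\right) - 20092\right) - 31145 = \left(5777 - 20092\right) - 31145 = -14315 - 31145 = -45460$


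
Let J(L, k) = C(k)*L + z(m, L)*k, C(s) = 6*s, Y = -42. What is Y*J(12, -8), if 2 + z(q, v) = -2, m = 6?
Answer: 22848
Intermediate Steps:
z(q, v) = -4 (z(q, v) = -2 - 2 = -4)
J(L, k) = -4*k + 6*L*k (J(L, k) = (6*k)*L - 4*k = 6*L*k - 4*k = -4*k + 6*L*k)
Y*J(12, -8) = -84*(-8)*(-2 + 3*12) = -84*(-8)*(-2 + 36) = -84*(-8)*34 = -42*(-544) = 22848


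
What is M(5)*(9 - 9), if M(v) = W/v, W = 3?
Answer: 0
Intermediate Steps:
M(v) = 3/v
M(5)*(9 - 9) = (3/5)*(9 - 9) = (3*(1/5))*0 = (3/5)*0 = 0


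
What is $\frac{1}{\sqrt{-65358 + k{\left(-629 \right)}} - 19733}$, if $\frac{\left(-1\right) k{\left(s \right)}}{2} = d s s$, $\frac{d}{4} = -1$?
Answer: $- \frac{19733}{386291519} - \frac{\sqrt{3099770}}{386291519} \approx -5.5641 \cdot 10^{-5}$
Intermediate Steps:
$d = -4$ ($d = 4 \left(-1\right) = -4$)
$k{\left(s \right)} = 8 s^{2}$ ($k{\left(s \right)} = - 2 - 4 s s = - 2 \left(- 4 s^{2}\right) = 8 s^{2}$)
$\frac{1}{\sqrt{-65358 + k{\left(-629 \right)}} - 19733} = \frac{1}{\sqrt{-65358 + 8 \left(-629\right)^{2}} - 19733} = \frac{1}{\sqrt{-65358 + 8 \cdot 395641} - 19733} = \frac{1}{\sqrt{-65358 + 3165128} - 19733} = \frac{1}{\sqrt{3099770} - 19733} = \frac{1}{-19733 + \sqrt{3099770}}$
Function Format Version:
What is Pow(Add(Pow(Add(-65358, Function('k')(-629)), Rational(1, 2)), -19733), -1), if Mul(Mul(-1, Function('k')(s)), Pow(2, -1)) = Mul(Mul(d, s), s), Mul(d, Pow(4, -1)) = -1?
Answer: Add(Rational(-19733, 386291519), Mul(Rational(-1, 386291519), Pow(3099770, Rational(1, 2)))) ≈ -5.5641e-5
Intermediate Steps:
d = -4 (d = Mul(4, -1) = -4)
Function('k')(s) = Mul(8, Pow(s, 2)) (Function('k')(s) = Mul(-2, Mul(Mul(-4, s), s)) = Mul(-2, Mul(-4, Pow(s, 2))) = Mul(8, Pow(s, 2)))
Pow(Add(Pow(Add(-65358, Function('k')(-629)), Rational(1, 2)), -19733), -1) = Pow(Add(Pow(Add(-65358, Mul(8, Pow(-629, 2))), Rational(1, 2)), -19733), -1) = Pow(Add(Pow(Add(-65358, Mul(8, 395641)), Rational(1, 2)), -19733), -1) = Pow(Add(Pow(Add(-65358, 3165128), Rational(1, 2)), -19733), -1) = Pow(Add(Pow(3099770, Rational(1, 2)), -19733), -1) = Pow(Add(-19733, Pow(3099770, Rational(1, 2))), -1)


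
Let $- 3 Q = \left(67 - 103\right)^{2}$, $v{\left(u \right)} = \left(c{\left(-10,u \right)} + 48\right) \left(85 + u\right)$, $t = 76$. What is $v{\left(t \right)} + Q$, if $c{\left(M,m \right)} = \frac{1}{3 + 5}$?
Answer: $\frac{58529}{8} \approx 7316.1$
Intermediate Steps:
$c{\left(M,m \right)} = \frac{1}{8}$
$v{\left(u \right)} = \frac{32725}{8} + \frac{385 u}{8}$ ($v{\left(u \right)} = \left(\frac{1}{8} + 48\right) \left(85 + u\right) = \frac{385 \left(85 + u\right)}{8} = \frac{32725}{8} + \frac{385 u}{8}$)
$Q = -432$ ($Q = - \frac{\left(67 - 103\right)^{2}}{3} = - \frac{\left(-36\right)^{2}}{3} = \left(- \frac{1}{3}\right) 1296 = -432$)
$v{\left(t \right)} + Q = \left(\frac{32725}{8} + \frac{385}{8} \cdot 76\right) - 432 = \left(\frac{32725}{8} + \frac{7315}{2}\right) - 432 = \frac{61985}{8} - 432 = \frac{58529}{8}$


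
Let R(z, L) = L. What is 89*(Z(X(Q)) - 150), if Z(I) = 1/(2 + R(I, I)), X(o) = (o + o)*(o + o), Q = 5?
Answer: -1361611/102 ≈ -13349.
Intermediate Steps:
X(o) = 4*o² (X(o) = (2*o)*(2*o) = 4*o²)
Z(I) = 1/(2 + I)
89*(Z(X(Q)) - 150) = 89*(1/(2 + 4*5²) - 150) = 89*(1/(2 + 4*25) - 150) = 89*(1/(2 + 100) - 150) = 89*(1/102 - 150) = 89*(-15299/102) = -1361611/102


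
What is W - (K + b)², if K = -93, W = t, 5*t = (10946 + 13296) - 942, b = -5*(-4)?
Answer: -669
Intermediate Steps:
b = 20
t = 4660 (t = ((10946 + 13296) - 942)/5 = (24242 - 942)/5 = (⅕)*23300 = 4660)
W = 4660
W - (K + b)² = 4660 - (-93 + 20)² = 4660 - 1*(-73)² = 4660 - 1*5329 = 4660 - 5329 = -669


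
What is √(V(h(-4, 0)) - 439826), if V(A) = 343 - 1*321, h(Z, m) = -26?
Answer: 2*I*√109951 ≈ 663.18*I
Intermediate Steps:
V(A) = 22 (V(A) = 343 - 321 = 22)
√(V(h(-4, 0)) - 439826) = √(22 - 439826) = √(-439804) = 2*I*√109951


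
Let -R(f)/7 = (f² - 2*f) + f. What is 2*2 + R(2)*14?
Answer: -192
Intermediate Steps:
R(f) = -7*f² + 7*f (R(f) = -7*((f² - 2*f) + f) = -7*(f² - f) = -7*f² + 7*f)
2*2 + R(2)*14 = 2*2 + (7*2*(1 - 1*2))*14 = 4 + (7*2*(1 - 2))*14 = 4 + (7*2*(-1))*14 = 4 - 14*14 = 4 - 196 = -192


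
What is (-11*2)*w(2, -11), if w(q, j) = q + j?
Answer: 198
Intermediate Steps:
w(q, j) = j + q
(-11*2)*w(2, -11) = (-11*2)*(-11 + 2) = -22*(-9) = 198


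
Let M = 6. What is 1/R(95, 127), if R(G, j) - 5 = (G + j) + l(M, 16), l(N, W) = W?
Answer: 1/243 ≈ 0.0041152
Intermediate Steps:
R(G, j) = 21 + G + j (R(G, j) = 5 + ((G + j) + 16) = 5 + (16 + G + j) = 21 + G + j)
1/R(95, 127) = 1/(21 + 95 + 127) = 1/243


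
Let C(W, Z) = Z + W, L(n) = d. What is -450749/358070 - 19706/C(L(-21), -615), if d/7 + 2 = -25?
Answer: 836715653/35986035 ≈ 23.251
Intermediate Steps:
d = -189 (d = -14 + 7*(-25) = -14 - 175 = -189)
L(n) = -189
C(W, Z) = W + Z
-450749/358070 - 19706/C(L(-21), -615) = -450749/358070 - 19706/(-189 - 615) = -450749*1/358070 - 19706/(-804) = -450749/358070 - 19706*(-1/804) = -450749/358070 + 9853/402 = 836715653/35986035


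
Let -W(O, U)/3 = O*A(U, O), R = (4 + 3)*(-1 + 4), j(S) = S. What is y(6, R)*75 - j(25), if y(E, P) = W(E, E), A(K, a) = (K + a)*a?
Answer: -97225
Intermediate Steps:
A(K, a) = a*(K + a)
R = 21 (R = 7*3 = 21)
W(O, U) = -3*O²*(O + U) (W(O, U) = -3*O*O*(U + O) = -3*O*O*(O + U) = -3*O²*(O + U))
y(E, P) = -6*E³ (y(E, P) = 3*E²*(-E - E) = 3*E²*(-2*E) = -6*E³)
y(6, R)*75 - j(25) = -6*6³*75 - 1*25 = -6*216*75 - 25 = -1296*75 - 25 = -97200 - 25 = -97225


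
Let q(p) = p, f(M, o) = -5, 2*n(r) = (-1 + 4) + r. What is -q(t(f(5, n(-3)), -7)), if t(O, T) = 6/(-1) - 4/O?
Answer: 26/5 ≈ 5.2000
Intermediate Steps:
n(r) = 3/2 + r/2 (n(r) = ((-1 + 4) + r)/2 = (3 + r)/2 = 3/2 + r/2)
t(O, T) = -6 - 4/O (t(O, T) = 6*(-1) - 4/O = -6 - 4/O)
-q(t(f(5, n(-3)), -7)) = -(-6 - 4/(-5)) = -(-6 - 4*(-1/5)) = -(-6 + 4/5) = -1*(-26/5) = 26/5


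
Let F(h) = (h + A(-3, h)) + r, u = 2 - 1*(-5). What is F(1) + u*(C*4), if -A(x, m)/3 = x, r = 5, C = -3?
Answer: -69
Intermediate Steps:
u = 7 (u = 2 + 5 = 7)
A(x, m) = -3*x
F(h) = 14 + h (F(h) = (h - 3*(-3)) + 5 = (h + 9) + 5 = (9 + h) + 5 = 14 + h)
F(1) + u*(C*4) = (14 + 1) + 7*(-3*4) = 15 + 7*(-12) = 15 - 84 = -69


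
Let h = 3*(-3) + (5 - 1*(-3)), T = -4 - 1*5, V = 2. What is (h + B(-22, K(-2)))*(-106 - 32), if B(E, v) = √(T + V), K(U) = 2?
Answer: 138 - 138*I*√7 ≈ 138.0 - 365.11*I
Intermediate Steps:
T = -9 (T = -4 - 5 = -9)
B(E, v) = I*√7 (B(E, v) = √(-9 + 2) = √(-7) = I*√7)
h = -1 (h = -9 + (5 + 3) = -9 + 8 = -1)
(h + B(-22, K(-2)))*(-106 - 32) = (-1 + I*√7)*(-106 - 32) = (-1 + I*√7)*(-138) = 138 - 138*I*√7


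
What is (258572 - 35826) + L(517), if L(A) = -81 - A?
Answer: 222148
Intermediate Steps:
(258572 - 35826) + L(517) = (258572 - 35826) + (-81 - 1*517) = 222746 + (-81 - 517) = 222746 - 598 = 222148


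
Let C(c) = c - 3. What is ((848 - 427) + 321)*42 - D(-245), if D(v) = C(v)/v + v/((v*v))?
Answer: 7634933/245 ≈ 31163.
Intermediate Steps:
C(c) = -3 + c
D(v) = 1/v + (-3 + v)/v (D(v) = (-3 + v)/v + v/((v*v)) = (-3 + v)/v + v/(v²) = (-3 + v)/v + v/v² = (-3 + v)/v + 1/v = 1/v + (-3 + v)/v)
((848 - 427) + 321)*42 - D(-245) = ((848 - 427) + 321)*42 - (-2 - 245)/(-245) = (421 + 321)*42 - (-1)*(-247)/245 = 742*42 - 1*247/245 = 31164 - 247/245 = 7634933/245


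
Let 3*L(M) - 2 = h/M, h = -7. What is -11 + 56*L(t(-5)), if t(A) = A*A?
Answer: 1583/75 ≈ 21.107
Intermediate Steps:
t(A) = A²
L(M) = ⅔ - 7/(3*M) (L(M) = ⅔ + (-7/M)/3 = ⅔ - 7/(3*M))
-11 + 56*L(t(-5)) = -11 + 56*((-7 + 2*(-5)²)/(3*((-5)²))) = -11 + 56*((⅓)*(-7 + 2*25)/25) = -11 + 56*((⅓)*(1/25)*(-7 + 50)) = -11 + 56*((⅓)*(1/25)*43) = -11 + 56*(43/75) = -11 + 2408/75 = 1583/75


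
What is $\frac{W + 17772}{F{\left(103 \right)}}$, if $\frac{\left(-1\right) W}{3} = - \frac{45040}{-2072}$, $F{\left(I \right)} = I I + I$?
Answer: $\frac{2293029}{1387204} \approx 1.653$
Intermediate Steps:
$F{\left(I \right)} = I + I^{2}$ ($F{\left(I \right)} = I^{2} + I = I + I^{2}$)
$W = - \frac{16890}{259}$ ($W = - 3 \left(- \frac{45040}{-2072}\right) = - 3 \left(\left(-45040\right) \left(- \frac{1}{2072}\right)\right) = \left(-3\right) \frac{5630}{259} = - \frac{16890}{259} \approx -65.212$)
$\frac{W + 17772}{F{\left(103 \right)}} = \frac{- \frac{16890}{259} + 17772}{103 \left(1 + 103\right)} = \frac{4586058}{259 \cdot 103 \cdot 104} = \frac{4586058}{259 \cdot 10712} = \frac{4586058}{259} \cdot \frac{1}{10712} = \frac{2293029}{1387204}$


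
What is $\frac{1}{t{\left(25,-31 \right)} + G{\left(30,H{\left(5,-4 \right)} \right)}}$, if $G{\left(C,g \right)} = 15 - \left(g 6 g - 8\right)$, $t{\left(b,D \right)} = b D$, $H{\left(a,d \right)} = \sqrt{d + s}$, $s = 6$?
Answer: $- \frac{1}{764} \approx -0.0013089$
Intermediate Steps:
$H{\left(a,d \right)} = \sqrt{6 + d}$ ($H{\left(a,d \right)} = \sqrt{d + 6} = \sqrt{6 + d}$)
$t{\left(b,D \right)} = D b$
$G{\left(C,g \right)} = 23 - 6 g^{2}$ ($G{\left(C,g \right)} = 15 - \left(6 g g - 8\right) = 15 - \left(6 g^{2} - 8\right) = 15 - \left(-8 + 6 g^{2}\right) = 23 - 6 g^{2}$)
$\frac{1}{t{\left(25,-31 \right)} + G{\left(30,H{\left(5,-4 \right)} \right)}} = \frac{1}{\left(-31\right) 25 + \left(23 - 6 \left(\sqrt{6 - 4}\right)^{2}\right)} = \frac{1}{-775 + \left(23 - 6 \left(\sqrt{2}\right)^{2}\right)} = \frac{1}{-775 + \left(23 - 12\right)} = \frac{1}{-775 + 11} = \frac{1}{-764} = - \frac{1}{764}$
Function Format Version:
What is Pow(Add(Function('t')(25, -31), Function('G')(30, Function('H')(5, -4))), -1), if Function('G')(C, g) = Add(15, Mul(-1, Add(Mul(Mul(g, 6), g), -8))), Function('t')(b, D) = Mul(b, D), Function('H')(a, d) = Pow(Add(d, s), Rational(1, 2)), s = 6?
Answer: Rational(-1, 764) ≈ -0.0013089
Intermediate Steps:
Function('H')(a, d) = Pow(Add(6, d), Rational(1, 2)) (Function('H')(a, d) = Pow(Add(d, 6), Rational(1, 2)) = Pow(Add(6, d), Rational(1, 2)))
Function('t')(b, D) = Mul(D, b)
Function('G')(C, g) = Add(23, Mul(-6, Pow(g, 2))) (Function('G')(C, g) = Add(15, Mul(-1, Add(Mul(Mul(6, g), g), -8))) = Add(15, Mul(-1, Add(Mul(6, Pow(g, 2)), -8))) = Add(15, Mul(-1, Add(-8, Mul(6, Pow(g, 2))))) = Add(15, Add(8, Mul(-6, Pow(g, 2)))) = Add(23, Mul(-6, Pow(g, 2))))
Pow(Add(Function('t')(25, -31), Function('G')(30, Function('H')(5, -4))), -1) = Pow(Add(Mul(-31, 25), Add(23, Mul(-6, Pow(Pow(Add(6, -4), Rational(1, 2)), 2)))), -1) = Pow(Add(-775, Add(23, Mul(-6, Pow(Pow(2, Rational(1, 2)), 2)))), -1) = Pow(Add(-775, Add(23, Mul(-6, 2))), -1) = Pow(Add(-775, Add(23, -12)), -1) = Pow(Add(-775, 11), -1) = Pow(-764, -1) = Rational(-1, 764)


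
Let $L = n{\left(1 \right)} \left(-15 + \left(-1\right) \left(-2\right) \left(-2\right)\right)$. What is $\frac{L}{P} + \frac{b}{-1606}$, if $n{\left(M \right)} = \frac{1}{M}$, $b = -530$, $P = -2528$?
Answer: $\frac{685177}{2029984} \approx 0.33753$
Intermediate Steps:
$L = -19$ ($L = \frac{-15 + \left(-1\right) \left(-2\right) \left(-2\right)}{1} = 1 \left(-15 + 2 \left(-2\right)\right) = 1 \left(-15 - 4\right) = 1 \left(-19\right) = -19$)
$\frac{L}{P} + \frac{b}{-1606} = - \frac{19}{-2528} - \frac{530}{-1606} = \left(-19\right) \left(- \frac{1}{2528}\right) - - \frac{265}{803} = \frac{19}{2528} + \frac{265}{803} = \frac{685177}{2029984}$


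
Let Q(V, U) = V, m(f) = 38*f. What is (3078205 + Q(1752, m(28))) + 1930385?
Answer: 5010342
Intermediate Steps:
(3078205 + Q(1752, m(28))) + 1930385 = (3078205 + 1752) + 1930385 = 3079957 + 1930385 = 5010342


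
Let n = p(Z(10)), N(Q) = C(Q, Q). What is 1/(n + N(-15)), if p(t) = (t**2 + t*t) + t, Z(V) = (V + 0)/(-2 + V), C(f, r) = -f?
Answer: 8/155 ≈ 0.051613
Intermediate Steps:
N(Q) = -Q
Z(V) = V/(-2 + V)
p(t) = t + 2*t**2 (p(t) = (t**2 + t**2) + t = 2*t**2 + t = t + 2*t**2)
n = 35/8 (n = (10/(-2 + 10))*(1 + 2*(10/(-2 + 10))) = (10/8)*(1 + 2*(10/8)) = (10*(1/8))*(1 + 2*(10*(1/8))) = 5*(1 + 2*(5/4))/4 = 5*(1 + 5/2)/4 = (5/4)*(7/2) = 35/8 ≈ 4.3750)
1/(n + N(-15)) = 1/(35/8 - 1*(-15)) = 1/(35/8 + 15) = 1/(155/8) = 8/155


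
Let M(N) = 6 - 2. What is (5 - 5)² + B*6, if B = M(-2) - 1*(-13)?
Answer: 102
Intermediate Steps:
M(N) = 4
B = 17 (B = 4 - 1*(-13) = 4 + 13 = 17)
(5 - 5)² + B*6 = (5 - 5)² + 17*6 = 0² + 102 = 0 + 102 = 102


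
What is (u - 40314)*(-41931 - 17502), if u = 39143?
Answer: 69596043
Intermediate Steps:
(u - 40314)*(-41931 - 17502) = (39143 - 40314)*(-41931 - 17502) = -1171*(-59433) = 69596043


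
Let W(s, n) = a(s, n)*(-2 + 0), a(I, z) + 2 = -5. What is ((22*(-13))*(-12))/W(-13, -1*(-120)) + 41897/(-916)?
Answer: 1278577/6412 ≈ 199.40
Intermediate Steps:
a(I, z) = -7 (a(I, z) = -2 - 5 = -7)
W(s, n) = 14 (W(s, n) = -7*(-2 + 0) = -7*(-2) = 14)
((22*(-13))*(-12))/W(-13, -1*(-120)) + 41897/(-916) = ((22*(-13))*(-12))/14 + 41897/(-916) = -286*(-12)*(1/14) + 41897*(-1/916) = 3432*(1/14) - 41897/916 = 1716/7 - 41897/916 = 1278577/6412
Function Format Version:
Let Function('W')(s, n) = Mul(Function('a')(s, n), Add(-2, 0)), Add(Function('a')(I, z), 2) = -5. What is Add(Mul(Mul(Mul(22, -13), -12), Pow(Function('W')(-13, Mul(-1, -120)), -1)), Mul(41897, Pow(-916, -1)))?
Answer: Rational(1278577, 6412) ≈ 199.40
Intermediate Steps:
Function('a')(I, z) = -7 (Function('a')(I, z) = Add(-2, -5) = -7)
Function('W')(s, n) = 14 (Function('W')(s, n) = Mul(-7, Add(-2, 0)) = Mul(-7, -2) = 14)
Add(Mul(Mul(Mul(22, -13), -12), Pow(Function('W')(-13, Mul(-1, -120)), -1)), Mul(41897, Pow(-916, -1))) = Add(Mul(Mul(Mul(22, -13), -12), Pow(14, -1)), Mul(41897, Pow(-916, -1))) = Add(Mul(Mul(-286, -12), Rational(1, 14)), Mul(41897, Rational(-1, 916))) = Add(Mul(3432, Rational(1, 14)), Rational(-41897, 916)) = Add(Rational(1716, 7), Rational(-41897, 916)) = Rational(1278577, 6412)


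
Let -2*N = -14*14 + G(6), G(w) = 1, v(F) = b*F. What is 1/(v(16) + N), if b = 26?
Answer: 2/1027 ≈ 0.0019474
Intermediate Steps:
v(F) = 26*F
N = 195/2 (N = -(-14*14 + 1)/2 = -(-196 + 1)/2 = -½*(-195) = 195/2 ≈ 97.500)
1/(v(16) + N) = 1/(26*16 + 195/2) = 1/(416 + 195/2) = 1/(1027/2) = 2/1027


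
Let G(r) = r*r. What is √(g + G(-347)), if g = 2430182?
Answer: 3*√283399 ≈ 1597.1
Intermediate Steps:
G(r) = r²
√(g + G(-347)) = √(2430182 + (-347)²) = √(2430182 + 120409) = √2550591 = 3*√283399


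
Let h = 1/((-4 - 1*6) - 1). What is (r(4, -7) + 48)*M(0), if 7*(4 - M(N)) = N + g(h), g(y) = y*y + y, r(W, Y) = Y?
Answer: 139318/847 ≈ 164.48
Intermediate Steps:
h = -1/11 (h = 1/((-4 - 6) - 1) = 1/(-10 - 1) = 1/(-11) = -1/11 ≈ -0.090909)
g(y) = y + y² (g(y) = y² + y = y + y²)
M(N) = 3398/847 - N/7 (M(N) = 4 - (N - (1 - 1/11)/11)/7 = 4 - (N - 1/11*10/11)/7 = 4 - (N - 10/121)/7 = 4 - (-10/121 + N)/7 = 4 + (10/847 - N/7) = 3398/847 - N/7)
(r(4, -7) + 48)*M(0) = (-7 + 48)*(3398/847 - ⅐*0) = 41*(3398/847 + 0) = 41*(3398/847) = 139318/847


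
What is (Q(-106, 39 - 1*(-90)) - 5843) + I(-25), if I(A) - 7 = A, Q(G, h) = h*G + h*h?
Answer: -2894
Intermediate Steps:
Q(G, h) = h² + G*h (Q(G, h) = G*h + h² = h² + G*h)
I(A) = 7 + A
(Q(-106, 39 - 1*(-90)) - 5843) + I(-25) = ((39 - 1*(-90))*(-106 + (39 - 1*(-90))) - 5843) + (7 - 25) = ((39 + 90)*(-106 + (39 + 90)) - 5843) - 18 = (129*(-106 + 129) - 5843) - 18 = (129*23 - 5843) - 18 = (2967 - 5843) - 18 = -2876 - 18 = -2894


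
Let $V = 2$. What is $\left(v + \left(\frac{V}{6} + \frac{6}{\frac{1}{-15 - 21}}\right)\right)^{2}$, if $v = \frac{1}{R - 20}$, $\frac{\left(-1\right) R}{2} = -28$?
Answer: $\frac{60264169}{1296} \approx 46500.0$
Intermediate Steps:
$R = 56$ ($R = \left(-2\right) \left(-28\right) = 56$)
$v = \frac{1}{36}$ ($v = \frac{1}{56 - 20} = \frac{1}{36} \approx 0.027778$)
$\left(v + \left(\frac{V}{6} + \frac{6}{\frac{1}{-15 - 21}}\right)\right)^{2} = \left(\frac{1}{36} + \left(\frac{2}{6} + \frac{6}{\frac{1}{-15 - 21}}\right)\right)^{2} = \left(\frac{1}{36} + \left(2 \cdot \frac{1}{6} + \frac{6}{\frac{1}{-36}}\right)\right)^{2} = \left(\frac{1}{36} + \left(\frac{1}{3} + \frac{6}{- \frac{1}{36}}\right)\right)^{2} = \left(\frac{1}{36} + \left(\frac{1}{3} + 6 \left(-36\right)\right)\right)^{2} = \left(\frac{1}{36} + \left(\frac{1}{3} - 216\right)\right)^{2} = \left(\frac{1}{36} - \frac{647}{3}\right)^{2} = \left(- \frac{7763}{36}\right)^{2} = \frac{60264169}{1296}$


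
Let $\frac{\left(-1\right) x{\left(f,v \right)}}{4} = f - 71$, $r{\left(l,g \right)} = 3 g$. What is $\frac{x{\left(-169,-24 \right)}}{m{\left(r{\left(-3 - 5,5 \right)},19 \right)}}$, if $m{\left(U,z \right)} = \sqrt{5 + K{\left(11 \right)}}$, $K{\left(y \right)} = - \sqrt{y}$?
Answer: $\frac{960}{\sqrt{5 - \sqrt{11}}} \approx 739.91$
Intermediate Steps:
$x{\left(f,v \right)} = 284 - 4 f$ ($x{\left(f,v \right)} = - 4 \left(f - 71\right) = - 4 \left(-71 + f\right) = 284 - 4 f$)
$m{\left(U,z \right)} = \sqrt{5 - \sqrt{11}}$
$\frac{x{\left(-169,-24 \right)}}{m{\left(r{\left(-3 - 5,5 \right)},19 \right)}} = \frac{284 - -676}{\sqrt{5 - \sqrt{11}}} = \frac{284 + 676}{\sqrt{5 - \sqrt{11}}} = \frac{960}{\sqrt{5 - \sqrt{11}}}$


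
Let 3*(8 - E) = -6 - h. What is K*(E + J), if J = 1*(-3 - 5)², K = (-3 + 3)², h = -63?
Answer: 0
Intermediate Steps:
K = 0 (K = 0² = 0)
E = -11 (E = 8 - (-6 - 1*(-63))/3 = 8 - (-6 + 63)/3 = 8 - ⅓*57 = 8 - 19 = -11)
J = 64 (J = 1*(-8)² = 1*64 = 64)
K*(E + J) = 0*(-11 + 64) = 0*53 = 0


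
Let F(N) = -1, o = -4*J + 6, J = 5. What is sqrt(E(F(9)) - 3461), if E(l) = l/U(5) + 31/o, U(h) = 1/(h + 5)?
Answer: 5*I*sqrt(27230)/14 ≈ 58.934*I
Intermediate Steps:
U(h) = 1/(5 + h)
o = -14 (o = -4*5 + 6 = -20 + 6 = -14)
E(l) = -31/14 + 10*l (E(l) = l/(1/(5 + 5)) + 31/(-14) = l/(1/10) + 31*(-1/14) = l/(1/10) - 31/14 = l*10 - 31/14 = 10*l - 31/14 = -31/14 + 10*l)
sqrt(E(F(9)) - 3461) = sqrt((-31/14 + 10*(-1)) - 3461) = sqrt((-31/14 - 10) - 3461) = sqrt(-171/14 - 3461) = sqrt(-48625/14) = 5*I*sqrt(27230)/14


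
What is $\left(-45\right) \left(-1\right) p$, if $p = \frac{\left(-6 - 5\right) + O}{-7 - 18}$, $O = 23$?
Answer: $- \frac{108}{5} \approx -21.6$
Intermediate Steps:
$p = - \frac{12}{25}$ ($p = \frac{\left(-6 - 5\right) + 23}{-7 - 18} = \frac{-11 + 23}{-25} = 12 \left(- \frac{1}{25}\right) = - \frac{12}{25} \approx -0.48$)
$\left(-45\right) \left(-1\right) p = \left(-45\right) \left(-1\right) \left(- \frac{12}{25}\right) = 45 \left(- \frac{12}{25}\right) = - \frac{108}{5}$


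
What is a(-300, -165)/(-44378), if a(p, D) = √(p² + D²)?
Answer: -15*√521/44378 ≈ -0.0077151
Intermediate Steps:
a(p, D) = √(D² + p²)
a(-300, -165)/(-44378) = √((-165)² + (-300)²)/(-44378) = √(27225 + 90000)*(-1/44378) = √117225*(-1/44378) = (15*√521)*(-1/44378) = -15*√521/44378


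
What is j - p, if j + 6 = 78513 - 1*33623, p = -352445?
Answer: 397329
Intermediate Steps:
j = 44884 (j = -6 + (78513 - 1*33623) = -6 + (78513 - 33623) = -6 + 44890 = 44884)
j - p = 44884 - 1*(-352445) = 44884 + 352445 = 397329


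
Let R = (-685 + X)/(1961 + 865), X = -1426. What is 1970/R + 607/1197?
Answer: -6662680963/2526867 ≈ -2636.7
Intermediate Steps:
R = -2111/2826 (R = (-685 - 1426)/(1961 + 865) = -2111/2826 ≈ -0.74699)
1970/R + 607/1197 = 1970/(-2111/2826) + 607/1197 = 1970*(-2826/2111) + 607*(1/1197) = -5567220/2111 + 607/1197 = -6662680963/2526867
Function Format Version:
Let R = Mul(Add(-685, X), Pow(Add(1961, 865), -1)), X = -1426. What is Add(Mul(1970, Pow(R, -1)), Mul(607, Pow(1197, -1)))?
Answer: Rational(-6662680963, 2526867) ≈ -2636.7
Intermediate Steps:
R = Rational(-2111, 2826) (R = Mul(Add(-685, -1426), Pow(Add(1961, 865), -1)) = Mul(-2111, Pow(2826, -1)) = Mul(-2111, Rational(1, 2826)) = Rational(-2111, 2826) ≈ -0.74699)
Add(Mul(1970, Pow(R, -1)), Mul(607, Pow(1197, -1))) = Add(Mul(1970, Pow(Rational(-2111, 2826), -1)), Mul(607, Pow(1197, -1))) = Add(Mul(1970, Rational(-2826, 2111)), Mul(607, Rational(1, 1197))) = Add(Rational(-5567220, 2111), Rational(607, 1197)) = Rational(-6662680963, 2526867)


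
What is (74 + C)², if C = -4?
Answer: 4900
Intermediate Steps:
(74 + C)² = (74 - 4)² = 70² = 4900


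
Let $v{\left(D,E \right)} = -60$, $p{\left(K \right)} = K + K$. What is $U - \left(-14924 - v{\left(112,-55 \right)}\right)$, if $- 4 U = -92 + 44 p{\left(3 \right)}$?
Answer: $14821$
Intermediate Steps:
$p{\left(K \right)} = 2 K$
$U = -43$ ($U = - \frac{-92 + 44 \cdot 2 \cdot 3}{4} = - \frac{-92 + 44 \cdot 6}{4} = - \frac{-92 + 264}{4} = \left(- \frac{1}{4}\right) 172 = -43$)
$U - \left(-14924 - v{\left(112,-55 \right)}\right) = -43 - \left(-14924 - -60\right) = -43 - \left(-14924 + 60\right) = -43 - -14864 = -43 + 14864 = 14821$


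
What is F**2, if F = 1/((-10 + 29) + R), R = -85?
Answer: 1/4356 ≈ 0.00022957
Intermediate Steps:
F = -1/66 (F = 1/((-10 + 29) - 85) = 1/(19 - 85) = 1/(-66) = -1/66 ≈ -0.015152)
F**2 = (-1/66)**2 = 1/4356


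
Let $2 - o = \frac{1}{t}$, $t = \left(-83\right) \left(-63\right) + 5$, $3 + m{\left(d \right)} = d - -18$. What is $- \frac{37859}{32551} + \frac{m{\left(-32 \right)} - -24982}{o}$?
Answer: $\frac{4252939062157}{340711317} \approx 12483.0$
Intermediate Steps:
$m{\left(d \right)} = 15 + d$ ($m{\left(d \right)} = -3 + \left(d - -18\right) = -3 + \left(d + 18\right) = -3 + \left(18 + d\right) = 15 + d$)
$t = 5234$ ($t = 5229 + 5 = 5234$)
$o = \frac{10467}{5234}$ ($o = 2 - \frac{1}{5234} = \frac{10467}{5234} \approx 1.9998$)
$- \frac{37859}{32551} + \frac{m{\left(-32 \right)} - -24982}{o} = - \frac{37859}{32551} + \frac{\left(15 - 32\right) - -24982}{\frac{10467}{5234}} = \left(-37859\right) \frac{1}{32551} + \left(-17 + 24982\right) \frac{5234}{10467} = - \frac{37859}{32551} + 24965 \cdot \frac{5234}{10467} = - \frac{37859}{32551} + \frac{130666810}{10467} = \frac{4252939062157}{340711317}$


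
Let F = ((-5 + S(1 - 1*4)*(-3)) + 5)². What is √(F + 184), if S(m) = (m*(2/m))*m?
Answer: 2*√127 ≈ 22.539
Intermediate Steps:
S(m) = 2*m
F = 324 (F = ((-5 + (2*(1 - 1*4))*(-3)) + 5)² = ((-5 + (2*(1 - 4))*(-3)) + 5)² = ((-5 + (2*(-3))*(-3)) + 5)² = ((-5 - 6*(-3)) + 5)² = ((-5 + 18) + 5)² = (13 + 5)² = 18² = 324)
√(F + 184) = √(324 + 184) = √508 = 2*√127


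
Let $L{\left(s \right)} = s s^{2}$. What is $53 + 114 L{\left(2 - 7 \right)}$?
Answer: $-14197$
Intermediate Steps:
$L{\left(s \right)} = s^{3}$
$53 + 114 L{\left(2 - 7 \right)} = 53 + 114 \left(2 - 7\right)^{3} = 53 + 114 \left(-5\right)^{3} = 53 + 114 \left(-125\right) = 53 - 14250 = -14197$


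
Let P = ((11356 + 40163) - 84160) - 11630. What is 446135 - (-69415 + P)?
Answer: 559821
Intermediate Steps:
P = -44271 (P = (51519 - 84160) - 11630 = -32641 - 11630 = -44271)
446135 - (-69415 + P) = 446135 - (-69415 - 44271) = 446135 - 1*(-113686) = 446135 + 113686 = 559821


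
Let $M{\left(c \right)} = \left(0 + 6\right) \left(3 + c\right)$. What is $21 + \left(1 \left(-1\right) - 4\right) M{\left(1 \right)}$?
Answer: $-99$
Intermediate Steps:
$M{\left(c \right)} = 18 + 6 c$ ($M{\left(c \right)} = 6 \left(3 + c\right) = 18 + 6 c$)
$21 + \left(1 \left(-1\right) - 4\right) M{\left(1 \right)} = 21 + \left(1 \left(-1\right) - 4\right) \left(18 + 6 \cdot 1\right) = 21 + \left(-1 - 4\right) \left(18 + 6\right) = 21 - 120 = -99$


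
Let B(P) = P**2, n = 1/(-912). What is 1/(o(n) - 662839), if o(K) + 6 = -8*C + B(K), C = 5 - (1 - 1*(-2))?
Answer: -831744/551330659583 ≈ -1.5086e-6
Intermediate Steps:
C = 2 (C = 5 - (1 + 2) = 5 - 1*3 = 5 - 3 = 2)
n = -1/912 ≈ -0.0010965
o(K) = -22 + K**2 (o(K) = -6 + (-8*2 + K**2) = -6 + (-16 + K**2) = -22 + K**2)
1/(o(n) - 662839) = 1/((-22 + (-1/912)**2) - 662839) = 1/((-22 + 1/831744) - 662839) = 1/(-18298367/831744 - 662839) = 1/(-551330659583/831744) = -831744/551330659583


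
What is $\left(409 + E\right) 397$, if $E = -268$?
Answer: $55977$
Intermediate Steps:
$\left(409 + E\right) 397 = \left(409 - 268\right) 397 = 141 \cdot 397 = 55977$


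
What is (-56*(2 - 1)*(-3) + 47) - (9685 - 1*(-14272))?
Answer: -23742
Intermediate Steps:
(-56*(2 - 1)*(-3) + 47) - (9685 - 1*(-14272)) = (-56*(-3) + 47) - (9685 + 14272) = (-56*(-3) + 47) - 1*23957 = (168 + 47) - 23957 = 215 - 23957 = -23742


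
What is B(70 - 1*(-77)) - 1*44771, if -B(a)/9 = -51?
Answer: -44312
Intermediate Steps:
B(a) = 459 (B(a) = -9*(-51) = 459)
B(70 - 1*(-77)) - 1*44771 = 459 - 1*44771 = 459 - 44771 = -44312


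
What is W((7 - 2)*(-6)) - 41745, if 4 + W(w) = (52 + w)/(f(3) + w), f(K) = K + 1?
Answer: -542748/13 ≈ -41750.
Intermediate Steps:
f(K) = 1 + K
W(w) = -4 + (52 + w)/(4 + w) (W(w) = -4 + (52 + w)/((1 + 3) + w) = -4 + (52 + w)/(4 + w))
W((7 - 2)*(-6)) - 41745 = 3*(12 - (7 - 2)*(-6))/(4 + (7 - 2)*(-6)) - 41745 = 3*(12 - 5*(-6))/(4 + 5*(-6)) - 41745 = 3*(12 - 1*(-30))/(4 - 30) - 41745 = 3*(12 + 30)/(-26) - 41745 = 3*(-1/26)*42 - 41745 = -63/13 - 41745 = -542748/13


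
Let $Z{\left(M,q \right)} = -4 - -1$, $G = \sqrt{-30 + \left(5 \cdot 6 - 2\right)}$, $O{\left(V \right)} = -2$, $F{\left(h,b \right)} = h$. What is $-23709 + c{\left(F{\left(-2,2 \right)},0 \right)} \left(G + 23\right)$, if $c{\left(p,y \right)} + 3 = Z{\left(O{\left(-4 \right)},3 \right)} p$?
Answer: $-23640 + 3 i \sqrt{2} \approx -23640.0 + 4.2426 i$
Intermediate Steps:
$G = i \sqrt{2}$ ($G = \sqrt{-30 + \left(30 - 2\right)} = \sqrt{-30 + 28} = \sqrt{-2} = i \sqrt{2} \approx 1.4142 i$)
$Z{\left(M,q \right)} = -3$ ($Z{\left(M,q \right)} = -4 + 1 = -3$)
$c{\left(p,y \right)} = -3 - 3 p$
$-23709 + c{\left(F{\left(-2,2 \right)},0 \right)} \left(G + 23\right) = -23709 + \left(-3 - -6\right) \left(i \sqrt{2} + 23\right) = -23709 + \left(-3 + 6\right) \left(23 + i \sqrt{2}\right) = -23709 + 3 \left(23 + i \sqrt{2}\right) = -23709 + \left(69 + 3 i \sqrt{2}\right) = -23640 + 3 i \sqrt{2}$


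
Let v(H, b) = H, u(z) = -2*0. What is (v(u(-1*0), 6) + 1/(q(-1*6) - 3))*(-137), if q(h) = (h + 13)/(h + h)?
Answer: 1644/43 ≈ 38.233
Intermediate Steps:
u(z) = 0
q(h) = (13 + h)/(2*h) (q(h) = (13 + h)/((2*h)) = (13 + h)*(1/(2*h)) = (13 + h)/(2*h))
(v(u(-1*0), 6) + 1/(q(-1*6) - 3))*(-137) = (0 + 1/((13 - 1*6)/(2*((-1*6))) - 3))*(-137) = (0 + 1/((½)*(13 - 6)/(-6) - 3))*(-137) = (0 + 1/((½)*(-⅙)*7 - 3))*(-137) = (0 + 1/(-7/12 - 3))*(-137) = (0 + 1/(-43/12))*(-137) = (0 - 12/43)*(-137) = -12/43*(-137) = 1644/43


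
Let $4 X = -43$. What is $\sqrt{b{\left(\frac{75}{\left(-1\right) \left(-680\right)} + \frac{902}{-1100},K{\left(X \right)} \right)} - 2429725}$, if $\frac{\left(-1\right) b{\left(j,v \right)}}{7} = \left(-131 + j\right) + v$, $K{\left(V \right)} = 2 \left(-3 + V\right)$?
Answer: $\frac{i \sqrt{280747377506}}{340} \approx 1558.4 i$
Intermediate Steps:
$X = - \frac{43}{4}$ ($X = \frac{1}{4} \left(-43\right) = - \frac{43}{4} \approx -10.75$)
$K{\left(V \right)} = -6 + 2 V$
$b{\left(j,v \right)} = 917 - 7 j - 7 v$ ($b{\left(j,v \right)} = - 7 \left(\left(-131 + j\right) + v\right) = - 7 \left(-131 + j + v\right) = 917 - 7 j - 7 v$)
$\sqrt{b{\left(\frac{75}{\left(-1\right) \left(-680\right)} + \frac{902}{-1100},K{\left(X \right)} \right)} - 2429725} = \sqrt{\left(917 - 7 \left(\frac{75}{\left(-1\right) \left(-680\right)} + \frac{902}{-1100}\right) - 7 \left(-6 + 2 \left(- \frac{43}{4}\right)\right)\right) - 2429725} = \sqrt{\left(917 - 7 \left(\frac{75}{680} + 902 \left(- \frac{1}{1100}\right)\right) - 7 \left(-6 - \frac{43}{2}\right)\right) - 2429725} = \sqrt{\left(917 - 7 \left(75 \cdot \frac{1}{680} - \frac{41}{50}\right) - - \frac{385}{2}\right) - 2429725} = \sqrt{\left(917 - 7 \left(\frac{15}{136} - \frac{41}{50}\right) + \frac{385}{2}\right) - 2429725} = \sqrt{\left(917 - - \frac{16891}{3400} + \frac{385}{2}\right) - 2429725} = \sqrt{\left(917 + \frac{16891}{3400} + \frac{385}{2}\right) - 2429725} = \sqrt{\frac{3789191}{3400} - 2429725} = \sqrt{- \frac{8257275809}{3400}} = \frac{i \sqrt{280747377506}}{340}$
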